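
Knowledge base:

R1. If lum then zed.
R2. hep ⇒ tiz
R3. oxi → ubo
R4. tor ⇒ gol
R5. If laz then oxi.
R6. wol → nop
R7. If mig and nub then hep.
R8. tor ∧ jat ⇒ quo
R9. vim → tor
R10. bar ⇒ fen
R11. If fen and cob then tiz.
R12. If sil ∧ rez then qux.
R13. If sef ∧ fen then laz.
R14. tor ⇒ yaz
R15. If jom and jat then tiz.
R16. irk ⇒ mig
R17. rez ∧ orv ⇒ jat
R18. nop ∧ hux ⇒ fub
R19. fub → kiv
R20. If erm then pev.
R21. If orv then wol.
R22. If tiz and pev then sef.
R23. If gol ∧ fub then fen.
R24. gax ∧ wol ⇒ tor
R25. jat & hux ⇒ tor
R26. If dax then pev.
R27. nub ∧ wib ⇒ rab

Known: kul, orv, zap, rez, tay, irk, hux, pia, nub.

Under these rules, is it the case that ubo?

No

Forward chaining from the given facts derives: mig, jat, wol, tor, gol, nop, hep, quo, yaz, fub, kiv, fen, tiz.
The only rule concluding ubo is R3, which needs oxi; that is never established.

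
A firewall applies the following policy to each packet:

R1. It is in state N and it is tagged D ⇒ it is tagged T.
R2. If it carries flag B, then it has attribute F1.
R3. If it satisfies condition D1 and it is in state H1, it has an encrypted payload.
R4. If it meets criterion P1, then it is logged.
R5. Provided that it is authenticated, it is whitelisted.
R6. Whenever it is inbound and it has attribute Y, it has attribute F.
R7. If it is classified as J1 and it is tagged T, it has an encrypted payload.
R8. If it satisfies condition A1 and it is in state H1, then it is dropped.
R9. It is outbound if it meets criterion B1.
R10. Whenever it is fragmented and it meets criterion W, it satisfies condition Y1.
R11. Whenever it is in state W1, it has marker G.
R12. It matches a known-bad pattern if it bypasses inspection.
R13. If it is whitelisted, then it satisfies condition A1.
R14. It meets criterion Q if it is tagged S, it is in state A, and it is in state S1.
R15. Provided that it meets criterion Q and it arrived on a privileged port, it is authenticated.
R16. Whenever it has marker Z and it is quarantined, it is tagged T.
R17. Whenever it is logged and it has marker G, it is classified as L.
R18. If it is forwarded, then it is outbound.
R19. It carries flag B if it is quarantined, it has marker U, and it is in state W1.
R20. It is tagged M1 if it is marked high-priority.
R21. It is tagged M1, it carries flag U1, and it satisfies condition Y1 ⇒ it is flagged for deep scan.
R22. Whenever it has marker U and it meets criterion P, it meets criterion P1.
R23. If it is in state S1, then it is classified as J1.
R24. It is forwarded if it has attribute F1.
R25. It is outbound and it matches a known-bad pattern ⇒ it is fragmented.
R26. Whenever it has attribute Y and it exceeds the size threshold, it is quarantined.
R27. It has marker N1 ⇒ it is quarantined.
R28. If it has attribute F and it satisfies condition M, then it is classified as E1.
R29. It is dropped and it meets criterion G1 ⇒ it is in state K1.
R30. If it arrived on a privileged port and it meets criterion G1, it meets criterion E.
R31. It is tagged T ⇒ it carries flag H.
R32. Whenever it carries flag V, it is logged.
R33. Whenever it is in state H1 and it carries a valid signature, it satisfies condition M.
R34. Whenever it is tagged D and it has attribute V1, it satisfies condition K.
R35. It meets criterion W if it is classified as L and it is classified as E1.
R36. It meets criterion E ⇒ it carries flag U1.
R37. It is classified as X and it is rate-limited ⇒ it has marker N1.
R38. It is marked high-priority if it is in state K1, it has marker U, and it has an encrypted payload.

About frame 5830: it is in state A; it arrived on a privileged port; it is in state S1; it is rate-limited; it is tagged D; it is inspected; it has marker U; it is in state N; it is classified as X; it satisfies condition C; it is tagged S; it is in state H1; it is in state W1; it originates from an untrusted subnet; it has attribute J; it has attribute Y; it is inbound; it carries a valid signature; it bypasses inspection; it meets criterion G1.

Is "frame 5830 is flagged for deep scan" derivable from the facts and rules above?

No

Forward chaining from the given facts derives: is tagged T, has attribute F, has marker G, matches a known-bad pattern, meets criterion Q, is authenticated, is classified as J1, meets criterion E, carries flag H, satisfies condition M, carries flag U1, has marker N1, is whitelisted, has an encrypted payload, satisfies condition A1, is quarantined, is classified as E1, is dropped, carries flag B, is in state K1, is marked high-priority, has attribute F1, is tagged M1, is forwarded, is outbound, is fragmented.
The only rule concluding "it is flagged for deep scan" is R21, which needs "it satisfies condition Y1"; that is never established.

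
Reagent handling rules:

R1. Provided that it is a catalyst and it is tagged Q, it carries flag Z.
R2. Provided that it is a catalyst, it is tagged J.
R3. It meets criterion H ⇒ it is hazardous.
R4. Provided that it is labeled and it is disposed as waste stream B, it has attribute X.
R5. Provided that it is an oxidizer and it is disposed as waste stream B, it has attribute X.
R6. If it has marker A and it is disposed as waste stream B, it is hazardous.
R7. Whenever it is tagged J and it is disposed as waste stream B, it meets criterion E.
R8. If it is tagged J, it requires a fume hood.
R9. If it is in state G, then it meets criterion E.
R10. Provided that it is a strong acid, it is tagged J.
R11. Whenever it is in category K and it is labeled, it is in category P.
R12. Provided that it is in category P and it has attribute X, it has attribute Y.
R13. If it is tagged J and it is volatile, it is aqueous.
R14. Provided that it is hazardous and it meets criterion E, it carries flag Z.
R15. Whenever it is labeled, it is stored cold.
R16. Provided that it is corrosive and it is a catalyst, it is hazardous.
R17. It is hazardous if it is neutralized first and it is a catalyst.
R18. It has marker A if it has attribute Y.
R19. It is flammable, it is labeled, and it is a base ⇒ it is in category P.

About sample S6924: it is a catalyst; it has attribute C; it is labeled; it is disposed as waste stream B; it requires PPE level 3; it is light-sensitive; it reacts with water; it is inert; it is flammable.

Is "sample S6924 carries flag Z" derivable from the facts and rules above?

No

Forward chaining from the given facts derives: is tagged J, has attribute X, meets criterion E, requires a fume hood, is stored cold.
Rules concluding "it carries flag Z": R1 needs "it is tagged Q"; R14 needs "it is hazardous" — none of these are established.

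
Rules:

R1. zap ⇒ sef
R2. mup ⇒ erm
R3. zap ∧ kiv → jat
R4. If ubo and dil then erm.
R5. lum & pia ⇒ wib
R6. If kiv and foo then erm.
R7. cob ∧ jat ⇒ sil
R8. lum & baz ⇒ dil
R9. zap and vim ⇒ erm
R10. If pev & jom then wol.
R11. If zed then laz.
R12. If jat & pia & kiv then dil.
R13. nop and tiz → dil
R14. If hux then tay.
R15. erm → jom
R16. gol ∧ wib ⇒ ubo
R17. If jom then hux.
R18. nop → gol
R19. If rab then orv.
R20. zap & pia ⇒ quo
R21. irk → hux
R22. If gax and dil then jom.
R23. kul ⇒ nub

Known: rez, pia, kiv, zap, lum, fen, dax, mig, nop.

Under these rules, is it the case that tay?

jat  (by R3: zap, kiv)
wib  (by R5: lum, pia)
dil  (by R12: jat, pia, kiv)
gol  (by R18: nop)
ubo  (by R16: gol, wib)
erm  (by R4: ubo, dil)
jom  (by R15: erm)
hux  (by R17: jom)
tay  (by R14: hux)

Yes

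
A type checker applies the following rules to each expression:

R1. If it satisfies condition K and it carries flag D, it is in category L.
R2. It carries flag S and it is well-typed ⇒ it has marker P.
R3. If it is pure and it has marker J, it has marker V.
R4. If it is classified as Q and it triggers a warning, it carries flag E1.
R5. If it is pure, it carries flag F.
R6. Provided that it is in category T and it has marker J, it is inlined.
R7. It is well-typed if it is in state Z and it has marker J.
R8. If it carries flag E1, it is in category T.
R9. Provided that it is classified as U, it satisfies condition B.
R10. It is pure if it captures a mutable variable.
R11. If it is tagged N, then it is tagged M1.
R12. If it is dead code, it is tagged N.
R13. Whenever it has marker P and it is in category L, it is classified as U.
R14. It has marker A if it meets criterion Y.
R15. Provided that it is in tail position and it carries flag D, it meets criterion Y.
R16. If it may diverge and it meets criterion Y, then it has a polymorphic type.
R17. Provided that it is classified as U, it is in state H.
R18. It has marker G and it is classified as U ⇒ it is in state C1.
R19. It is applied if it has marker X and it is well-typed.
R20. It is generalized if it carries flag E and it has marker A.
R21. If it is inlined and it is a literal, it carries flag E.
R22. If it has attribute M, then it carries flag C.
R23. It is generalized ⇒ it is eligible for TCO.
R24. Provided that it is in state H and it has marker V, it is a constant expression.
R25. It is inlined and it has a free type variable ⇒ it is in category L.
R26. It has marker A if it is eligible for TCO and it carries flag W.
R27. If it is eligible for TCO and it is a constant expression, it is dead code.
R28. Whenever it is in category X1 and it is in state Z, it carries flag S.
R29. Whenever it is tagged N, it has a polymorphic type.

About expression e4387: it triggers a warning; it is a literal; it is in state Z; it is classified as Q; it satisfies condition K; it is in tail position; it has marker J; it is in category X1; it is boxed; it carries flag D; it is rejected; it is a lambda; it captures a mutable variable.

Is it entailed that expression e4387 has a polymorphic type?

By R1 (it satisfies condition K, it carries flag D): it is in category L.
By R4 (it is classified as Q, it triggers a warning): it carries flag E1.
By R7 (it is in state Z, it has marker J): it is well-typed.
By R8 (it carries flag E1): it is in category T.
By R10 (it captures a mutable variable): it is pure.
By R15 (it is in tail position, it carries flag D): it meets criterion Y.
By R28 (it is in category X1, it is in state Z): it carries flag S.
By R2 (it carries flag S, it is well-typed): it has marker P.
By R3 (it is pure, it has marker J): it has marker V.
By R6 (it is in category T, it has marker J): it is inlined.
By R13 (it has marker P, it is in category L): it is classified as U.
By R14 (it meets criterion Y): it has marker A.
By R17 (it is classified as U): it is in state H.
By R21 (it is inlined, it is a literal): it carries flag E.
By R24 (it is in state H, it has marker V): it is a constant expression.
By R20 (it carries flag E, it has marker A): it is generalized.
By R23 (it is generalized): it is eligible for TCO.
By R27 (it is eligible for TCO, it is a constant expression): it is dead code.
By R12 (it is dead code): it is tagged N.
By R29 (it is tagged N): it has a polymorphic type.

Yes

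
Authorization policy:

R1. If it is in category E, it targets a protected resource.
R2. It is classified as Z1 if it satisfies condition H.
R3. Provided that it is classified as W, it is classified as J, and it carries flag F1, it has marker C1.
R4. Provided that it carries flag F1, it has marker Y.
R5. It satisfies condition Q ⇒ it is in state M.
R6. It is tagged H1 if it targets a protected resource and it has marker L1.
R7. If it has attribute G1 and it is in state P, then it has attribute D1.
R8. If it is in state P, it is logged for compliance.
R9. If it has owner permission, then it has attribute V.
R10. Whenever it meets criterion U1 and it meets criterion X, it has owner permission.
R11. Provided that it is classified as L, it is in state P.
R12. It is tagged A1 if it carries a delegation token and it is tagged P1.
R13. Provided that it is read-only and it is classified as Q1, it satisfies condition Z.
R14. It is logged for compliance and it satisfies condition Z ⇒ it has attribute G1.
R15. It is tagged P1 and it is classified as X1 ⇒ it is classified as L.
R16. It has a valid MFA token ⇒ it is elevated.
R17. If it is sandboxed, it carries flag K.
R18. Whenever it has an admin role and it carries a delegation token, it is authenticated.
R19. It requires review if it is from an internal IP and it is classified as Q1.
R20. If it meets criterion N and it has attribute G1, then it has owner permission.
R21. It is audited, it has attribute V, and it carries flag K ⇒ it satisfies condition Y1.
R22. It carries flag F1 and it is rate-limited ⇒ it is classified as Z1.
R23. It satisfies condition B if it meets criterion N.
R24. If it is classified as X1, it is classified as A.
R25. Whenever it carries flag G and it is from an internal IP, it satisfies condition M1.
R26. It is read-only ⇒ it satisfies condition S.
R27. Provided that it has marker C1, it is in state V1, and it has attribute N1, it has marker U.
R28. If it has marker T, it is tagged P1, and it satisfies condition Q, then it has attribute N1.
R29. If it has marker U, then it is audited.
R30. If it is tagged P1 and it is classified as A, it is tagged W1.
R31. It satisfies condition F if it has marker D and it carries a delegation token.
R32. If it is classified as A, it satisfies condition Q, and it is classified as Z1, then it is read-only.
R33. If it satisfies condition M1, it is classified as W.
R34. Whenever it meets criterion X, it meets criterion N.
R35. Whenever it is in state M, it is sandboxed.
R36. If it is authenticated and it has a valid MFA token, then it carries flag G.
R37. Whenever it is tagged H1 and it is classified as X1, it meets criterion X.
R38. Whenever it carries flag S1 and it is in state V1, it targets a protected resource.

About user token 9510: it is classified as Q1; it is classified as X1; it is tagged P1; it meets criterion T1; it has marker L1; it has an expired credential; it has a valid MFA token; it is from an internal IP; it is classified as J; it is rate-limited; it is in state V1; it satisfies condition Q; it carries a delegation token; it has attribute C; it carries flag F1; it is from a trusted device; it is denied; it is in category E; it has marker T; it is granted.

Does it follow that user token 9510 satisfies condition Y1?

No

Forward chaining from the given facts derives: targets a protected resource, has marker Y, is in state M, is tagged H1, is tagged A1, is classified as L, is elevated, requires review, is classified as Z1, is classified as A, has attribute N1, is tagged W1, is read-only, is sandboxed, meets criterion X, is in state P, satisfies condition Z, carries flag K, satisfies condition S, meets criterion N, is logged for compliance, has attribute G1, has owner permission, satisfies condition B, has attribute D1, has attribute V.
The only rule concluding "it satisfies condition Y1" is R21, which needs "it is audited"; that is never established.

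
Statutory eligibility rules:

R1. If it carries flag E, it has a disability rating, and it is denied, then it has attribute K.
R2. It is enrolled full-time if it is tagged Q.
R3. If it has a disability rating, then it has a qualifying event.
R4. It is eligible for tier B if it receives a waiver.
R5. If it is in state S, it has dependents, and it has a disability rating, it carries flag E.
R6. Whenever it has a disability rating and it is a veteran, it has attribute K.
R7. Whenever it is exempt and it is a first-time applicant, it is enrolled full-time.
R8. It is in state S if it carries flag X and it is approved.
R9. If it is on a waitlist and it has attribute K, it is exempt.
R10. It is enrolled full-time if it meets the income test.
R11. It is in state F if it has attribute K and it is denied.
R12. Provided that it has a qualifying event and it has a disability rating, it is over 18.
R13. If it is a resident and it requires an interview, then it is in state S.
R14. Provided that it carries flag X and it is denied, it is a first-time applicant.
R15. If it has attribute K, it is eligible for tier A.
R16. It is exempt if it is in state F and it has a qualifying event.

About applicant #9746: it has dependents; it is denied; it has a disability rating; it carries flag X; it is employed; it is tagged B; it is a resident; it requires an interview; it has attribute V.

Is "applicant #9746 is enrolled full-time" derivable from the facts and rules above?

By R3 (it has a disability rating): it has a qualifying event.
By R13 (it is a resident, it requires an interview): it is in state S.
By R14 (it carries flag X, it is denied): it is a first-time applicant.
By R5 (it is in state S, it has dependents, it has a disability rating): it carries flag E.
By R1 (it carries flag E, it has a disability rating, it is denied): it has attribute K.
By R11 (it has attribute K, it is denied): it is in state F.
By R16 (it is in state F, it has a qualifying event): it is exempt.
By R7 (it is exempt, it is a first-time applicant): it is enrolled full-time.

Yes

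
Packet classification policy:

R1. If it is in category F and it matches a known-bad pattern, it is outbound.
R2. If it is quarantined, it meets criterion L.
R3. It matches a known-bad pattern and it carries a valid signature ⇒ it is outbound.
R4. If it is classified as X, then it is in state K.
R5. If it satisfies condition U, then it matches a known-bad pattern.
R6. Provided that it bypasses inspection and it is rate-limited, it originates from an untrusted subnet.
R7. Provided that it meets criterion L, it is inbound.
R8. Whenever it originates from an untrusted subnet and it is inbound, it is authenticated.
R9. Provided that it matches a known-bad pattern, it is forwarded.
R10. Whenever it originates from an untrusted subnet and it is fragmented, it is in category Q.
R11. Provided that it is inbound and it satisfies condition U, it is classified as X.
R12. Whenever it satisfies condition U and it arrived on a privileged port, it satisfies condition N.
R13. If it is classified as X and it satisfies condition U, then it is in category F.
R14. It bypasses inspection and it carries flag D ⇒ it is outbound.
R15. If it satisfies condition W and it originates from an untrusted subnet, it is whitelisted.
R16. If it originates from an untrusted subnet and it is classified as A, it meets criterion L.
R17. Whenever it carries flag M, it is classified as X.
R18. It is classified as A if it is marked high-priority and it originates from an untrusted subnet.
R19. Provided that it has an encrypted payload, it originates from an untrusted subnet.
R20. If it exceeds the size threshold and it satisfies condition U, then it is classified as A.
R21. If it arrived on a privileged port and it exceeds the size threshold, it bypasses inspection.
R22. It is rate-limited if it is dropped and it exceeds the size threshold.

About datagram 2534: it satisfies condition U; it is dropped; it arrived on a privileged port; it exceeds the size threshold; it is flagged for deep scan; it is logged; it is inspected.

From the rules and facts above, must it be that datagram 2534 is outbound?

Yes

By R5 (it satisfies condition U): it matches a known-bad pattern.
By R20 (it exceeds the size threshold, it satisfies condition U): it is classified as A.
By R21 (it arrived on a privileged port, it exceeds the size threshold): it bypasses inspection.
By R22 (it is dropped, it exceeds the size threshold): it is rate-limited.
By R6 (it bypasses inspection, it is rate-limited): it originates from an untrusted subnet.
By R16 (it originates from an untrusted subnet, it is classified as A): it meets criterion L.
By R7 (it meets criterion L): it is inbound.
By R11 (it is inbound, it satisfies condition U): it is classified as X.
By R13 (it is classified as X, it satisfies condition U): it is in category F.
By R1 (it is in category F, it matches a known-bad pattern): it is outbound.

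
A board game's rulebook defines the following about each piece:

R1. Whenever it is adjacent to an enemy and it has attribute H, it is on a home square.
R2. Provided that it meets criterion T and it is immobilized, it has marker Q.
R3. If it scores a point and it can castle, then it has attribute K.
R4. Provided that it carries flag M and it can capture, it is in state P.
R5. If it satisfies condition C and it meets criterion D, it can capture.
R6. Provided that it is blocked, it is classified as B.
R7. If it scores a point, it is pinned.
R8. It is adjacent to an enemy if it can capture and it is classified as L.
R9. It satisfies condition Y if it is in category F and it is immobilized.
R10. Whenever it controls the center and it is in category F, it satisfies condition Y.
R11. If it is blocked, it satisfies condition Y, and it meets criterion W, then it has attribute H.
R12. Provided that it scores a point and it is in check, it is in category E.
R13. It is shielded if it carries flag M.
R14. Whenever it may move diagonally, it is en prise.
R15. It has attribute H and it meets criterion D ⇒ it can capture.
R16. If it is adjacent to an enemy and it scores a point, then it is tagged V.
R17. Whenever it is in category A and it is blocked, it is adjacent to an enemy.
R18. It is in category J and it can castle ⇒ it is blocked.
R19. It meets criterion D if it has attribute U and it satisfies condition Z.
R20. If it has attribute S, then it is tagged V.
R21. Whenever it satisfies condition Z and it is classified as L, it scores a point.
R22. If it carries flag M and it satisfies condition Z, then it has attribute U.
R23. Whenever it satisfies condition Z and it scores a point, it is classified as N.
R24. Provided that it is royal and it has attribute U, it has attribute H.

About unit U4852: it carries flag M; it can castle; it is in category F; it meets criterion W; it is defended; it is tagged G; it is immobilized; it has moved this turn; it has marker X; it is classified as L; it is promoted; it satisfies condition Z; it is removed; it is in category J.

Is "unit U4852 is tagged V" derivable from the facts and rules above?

Yes

By R9 (it is in category F, it is immobilized): it satisfies condition Y.
By R18 (it is in category J, it can castle): it is blocked.
By R21 (it satisfies condition Z, it is classified as L): it scores a point.
By R22 (it carries flag M, it satisfies condition Z): it has attribute U.
By R11 (it is blocked, it satisfies condition Y, it meets criterion W): it has attribute H.
By R19 (it has attribute U, it satisfies condition Z): it meets criterion D.
By R15 (it has attribute H, it meets criterion D): it can capture.
By R8 (it can capture, it is classified as L): it is adjacent to an enemy.
By R16 (it is adjacent to an enemy, it scores a point): it is tagged V.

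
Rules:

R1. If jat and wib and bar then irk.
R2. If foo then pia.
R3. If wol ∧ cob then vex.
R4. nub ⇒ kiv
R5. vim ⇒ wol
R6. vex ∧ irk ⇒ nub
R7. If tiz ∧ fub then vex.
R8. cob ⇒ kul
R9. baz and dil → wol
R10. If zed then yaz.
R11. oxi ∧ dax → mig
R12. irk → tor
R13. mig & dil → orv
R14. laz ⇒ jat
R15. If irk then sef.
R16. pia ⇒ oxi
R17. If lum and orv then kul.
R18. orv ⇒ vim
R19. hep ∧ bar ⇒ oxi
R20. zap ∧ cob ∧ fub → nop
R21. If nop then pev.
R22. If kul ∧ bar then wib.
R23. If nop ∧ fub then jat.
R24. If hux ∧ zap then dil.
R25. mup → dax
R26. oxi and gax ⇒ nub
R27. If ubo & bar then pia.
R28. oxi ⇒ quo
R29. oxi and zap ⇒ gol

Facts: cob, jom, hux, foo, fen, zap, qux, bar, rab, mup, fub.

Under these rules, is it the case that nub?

pia  (by R2: foo)
kul  (by R8: cob)
oxi  (by R16: pia)
nop  (by R20: zap, cob, fub)
wib  (by R22: kul, bar)
jat  (by R23: nop, fub)
dil  (by R24: hux, zap)
dax  (by R25: mup)
irk  (by R1: jat, wib, bar)
mig  (by R11: oxi, dax)
orv  (by R13: mig, dil)
vim  (by R18: orv)
wol  (by R5: vim)
vex  (by R3: wol, cob)
nub  (by R6: vex, irk)

Yes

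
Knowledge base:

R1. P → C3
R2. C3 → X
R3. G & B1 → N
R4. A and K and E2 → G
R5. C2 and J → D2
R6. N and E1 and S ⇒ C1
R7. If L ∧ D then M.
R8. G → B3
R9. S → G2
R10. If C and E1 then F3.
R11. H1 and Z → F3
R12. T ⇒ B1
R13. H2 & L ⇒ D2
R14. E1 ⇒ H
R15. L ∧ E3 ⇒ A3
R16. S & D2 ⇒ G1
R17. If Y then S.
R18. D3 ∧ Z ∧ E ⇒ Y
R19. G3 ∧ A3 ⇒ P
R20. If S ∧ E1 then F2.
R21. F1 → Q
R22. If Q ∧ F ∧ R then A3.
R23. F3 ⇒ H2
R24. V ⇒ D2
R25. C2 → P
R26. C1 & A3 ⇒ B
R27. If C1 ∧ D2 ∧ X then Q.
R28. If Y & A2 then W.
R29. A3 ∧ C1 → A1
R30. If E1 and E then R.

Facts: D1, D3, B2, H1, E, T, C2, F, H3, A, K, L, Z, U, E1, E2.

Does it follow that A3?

G  (by R4: A, K, E2)
F3  (by R11: H1, Z)
B1  (by R12: T)
Y  (by R18: D3, Z, E)
H2  (by R23: F3)
P  (by R25: C2)
R  (by R30: E1, E)
C3  (by R1: P)
X  (by R2: C3)
N  (by R3: G, B1)
D2  (by R13: H2, L)
S  (by R17: Y)
C1  (by R6: N, E1, S)
Q  (by R27: C1, D2, X)
A3  (by R22: Q, F, R)

Yes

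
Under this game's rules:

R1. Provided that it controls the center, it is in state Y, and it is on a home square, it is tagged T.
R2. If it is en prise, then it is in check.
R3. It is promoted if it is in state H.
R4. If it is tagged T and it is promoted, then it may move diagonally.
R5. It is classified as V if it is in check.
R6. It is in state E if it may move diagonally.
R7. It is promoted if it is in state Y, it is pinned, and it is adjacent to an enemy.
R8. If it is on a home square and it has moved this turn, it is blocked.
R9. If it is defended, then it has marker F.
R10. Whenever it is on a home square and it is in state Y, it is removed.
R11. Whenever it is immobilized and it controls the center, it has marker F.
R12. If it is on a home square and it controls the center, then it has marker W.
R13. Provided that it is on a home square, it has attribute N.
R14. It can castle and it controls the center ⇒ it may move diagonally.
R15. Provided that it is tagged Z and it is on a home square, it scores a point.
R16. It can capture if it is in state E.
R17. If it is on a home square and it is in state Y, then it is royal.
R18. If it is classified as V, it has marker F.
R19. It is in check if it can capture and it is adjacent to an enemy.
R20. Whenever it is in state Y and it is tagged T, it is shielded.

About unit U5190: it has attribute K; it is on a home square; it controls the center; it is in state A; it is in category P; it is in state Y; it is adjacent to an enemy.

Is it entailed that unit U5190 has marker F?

Forward chaining from the given facts derives: is tagged T, is removed, has marker W, has attribute N, is royal, is shielded.
Rules concluding "it has marker F": R9 needs "it is defended"; R11 needs "it is immobilized"; R18 needs "it is classified as V" — none of these are established.

No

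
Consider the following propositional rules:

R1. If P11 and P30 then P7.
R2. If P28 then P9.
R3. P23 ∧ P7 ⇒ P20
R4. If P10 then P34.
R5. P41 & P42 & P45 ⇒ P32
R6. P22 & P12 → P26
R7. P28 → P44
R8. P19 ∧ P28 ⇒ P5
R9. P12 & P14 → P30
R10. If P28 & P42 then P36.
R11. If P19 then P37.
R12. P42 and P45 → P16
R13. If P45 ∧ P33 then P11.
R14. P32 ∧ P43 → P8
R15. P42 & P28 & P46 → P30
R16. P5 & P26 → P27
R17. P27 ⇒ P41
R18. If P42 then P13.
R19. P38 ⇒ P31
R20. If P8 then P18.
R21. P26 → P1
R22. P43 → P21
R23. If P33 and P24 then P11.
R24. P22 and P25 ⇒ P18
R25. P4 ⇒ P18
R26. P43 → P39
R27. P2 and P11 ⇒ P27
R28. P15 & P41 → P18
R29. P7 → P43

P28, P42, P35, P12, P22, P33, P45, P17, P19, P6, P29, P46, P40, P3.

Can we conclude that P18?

Yes

P26  (by R6: P22, P12)
P5  (by R8: P19, P28)
P11  (by R13: P45, P33)
P30  (by R15: P42, P28, P46)
P27  (by R16: P5, P26)
P41  (by R17: P27)
P7  (by R1: P11, P30)
P32  (by R5: P41, P42, P45)
P43  (by R29: P7)
P8  (by R14: P32, P43)
P18  (by R20: P8)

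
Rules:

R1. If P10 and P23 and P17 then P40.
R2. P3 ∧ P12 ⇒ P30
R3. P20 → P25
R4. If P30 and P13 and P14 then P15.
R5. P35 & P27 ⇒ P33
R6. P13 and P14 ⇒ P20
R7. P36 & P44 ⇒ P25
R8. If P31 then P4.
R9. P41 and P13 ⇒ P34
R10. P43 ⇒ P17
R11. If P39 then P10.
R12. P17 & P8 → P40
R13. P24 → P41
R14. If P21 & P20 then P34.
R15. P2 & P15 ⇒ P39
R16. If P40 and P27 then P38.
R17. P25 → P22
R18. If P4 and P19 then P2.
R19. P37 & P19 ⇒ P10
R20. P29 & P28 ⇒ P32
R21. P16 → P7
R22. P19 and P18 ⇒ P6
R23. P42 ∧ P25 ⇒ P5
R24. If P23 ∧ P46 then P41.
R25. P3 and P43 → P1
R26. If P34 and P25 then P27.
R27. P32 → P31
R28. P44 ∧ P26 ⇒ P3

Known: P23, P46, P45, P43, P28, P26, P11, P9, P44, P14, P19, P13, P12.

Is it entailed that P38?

Forward chaining from the given facts derives: P20, P17, P41, P3, P30, P25, P15, P34, P22, P1, P27.
The only rule concluding P38 is R16, which needs P40; that is never established.

No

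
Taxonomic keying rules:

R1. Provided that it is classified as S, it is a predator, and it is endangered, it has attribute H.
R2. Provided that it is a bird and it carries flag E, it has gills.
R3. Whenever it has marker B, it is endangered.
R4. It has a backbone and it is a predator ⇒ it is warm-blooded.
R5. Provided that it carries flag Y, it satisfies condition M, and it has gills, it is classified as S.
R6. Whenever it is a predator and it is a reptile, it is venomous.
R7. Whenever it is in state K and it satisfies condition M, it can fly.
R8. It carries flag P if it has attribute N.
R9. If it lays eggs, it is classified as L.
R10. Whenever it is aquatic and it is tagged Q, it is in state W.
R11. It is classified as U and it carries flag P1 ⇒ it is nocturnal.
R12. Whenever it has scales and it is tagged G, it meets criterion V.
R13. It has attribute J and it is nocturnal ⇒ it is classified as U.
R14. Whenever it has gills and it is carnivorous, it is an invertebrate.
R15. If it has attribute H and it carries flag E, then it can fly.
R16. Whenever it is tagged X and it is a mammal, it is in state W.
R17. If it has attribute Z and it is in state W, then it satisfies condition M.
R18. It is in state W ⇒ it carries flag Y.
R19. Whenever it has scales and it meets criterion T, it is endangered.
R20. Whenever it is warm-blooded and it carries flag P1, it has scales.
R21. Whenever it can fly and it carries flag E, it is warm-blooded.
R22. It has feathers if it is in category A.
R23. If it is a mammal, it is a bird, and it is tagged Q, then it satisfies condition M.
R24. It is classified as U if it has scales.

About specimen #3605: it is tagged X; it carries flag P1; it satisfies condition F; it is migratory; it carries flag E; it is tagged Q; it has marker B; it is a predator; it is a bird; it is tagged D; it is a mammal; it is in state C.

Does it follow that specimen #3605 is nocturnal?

By R2 (it is a bird, it carries flag E): it has gills.
By R3 (it has marker B): it is endangered.
By R16 (it is tagged X, it is a mammal): it is in state W.
By R18 (it is in state W): it carries flag Y.
By R23 (it is a mammal, it is a bird, it is tagged Q): it satisfies condition M.
By R5 (it carries flag Y, it satisfies condition M, it has gills): it is classified as S.
By R1 (it is classified as S, it is a predator, it is endangered): it has attribute H.
By R15 (it has attribute H, it carries flag E): it can fly.
By R21 (it can fly, it carries flag E): it is warm-blooded.
By R20 (it is warm-blooded, it carries flag P1): it has scales.
By R24 (it has scales): it is classified as U.
By R11 (it is classified as U, it carries flag P1): it is nocturnal.

Yes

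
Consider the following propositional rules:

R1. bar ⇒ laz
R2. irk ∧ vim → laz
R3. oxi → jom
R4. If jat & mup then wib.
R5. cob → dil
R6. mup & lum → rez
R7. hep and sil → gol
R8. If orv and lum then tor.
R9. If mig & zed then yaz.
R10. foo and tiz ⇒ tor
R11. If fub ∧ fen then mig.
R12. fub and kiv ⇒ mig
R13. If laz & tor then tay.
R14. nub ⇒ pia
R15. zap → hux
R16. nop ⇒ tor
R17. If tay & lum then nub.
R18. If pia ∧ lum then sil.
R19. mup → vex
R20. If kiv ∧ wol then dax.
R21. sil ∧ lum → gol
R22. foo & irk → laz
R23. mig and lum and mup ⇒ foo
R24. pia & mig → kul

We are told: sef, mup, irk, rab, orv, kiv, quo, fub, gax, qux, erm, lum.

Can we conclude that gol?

tor  (by R8: orv, lum)
mig  (by R12: fub, kiv)
foo  (by R23: mig, lum, mup)
laz  (by R22: foo, irk)
tay  (by R13: laz, tor)
nub  (by R17: tay, lum)
pia  (by R14: nub)
sil  (by R18: pia, lum)
gol  (by R21: sil, lum)

Yes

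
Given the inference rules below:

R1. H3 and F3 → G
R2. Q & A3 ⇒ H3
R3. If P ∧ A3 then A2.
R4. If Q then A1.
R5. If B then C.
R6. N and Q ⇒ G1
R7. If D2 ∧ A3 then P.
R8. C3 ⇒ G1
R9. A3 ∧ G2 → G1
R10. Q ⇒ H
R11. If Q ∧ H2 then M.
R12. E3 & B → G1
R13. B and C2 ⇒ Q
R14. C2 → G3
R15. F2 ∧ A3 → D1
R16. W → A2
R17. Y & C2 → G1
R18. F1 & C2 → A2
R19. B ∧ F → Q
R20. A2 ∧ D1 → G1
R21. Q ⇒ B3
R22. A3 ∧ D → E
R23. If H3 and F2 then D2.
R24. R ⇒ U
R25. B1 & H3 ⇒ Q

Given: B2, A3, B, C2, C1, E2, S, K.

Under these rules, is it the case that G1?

Forward chaining from the given facts derives: C, Q, G3, B3, H3, A1, H.
Rules concluding G1: R6 needs N; R8 needs C3; R9 needs G2; R12 needs E3; R17 needs Y; R20 needs A2 — none of these are established.

No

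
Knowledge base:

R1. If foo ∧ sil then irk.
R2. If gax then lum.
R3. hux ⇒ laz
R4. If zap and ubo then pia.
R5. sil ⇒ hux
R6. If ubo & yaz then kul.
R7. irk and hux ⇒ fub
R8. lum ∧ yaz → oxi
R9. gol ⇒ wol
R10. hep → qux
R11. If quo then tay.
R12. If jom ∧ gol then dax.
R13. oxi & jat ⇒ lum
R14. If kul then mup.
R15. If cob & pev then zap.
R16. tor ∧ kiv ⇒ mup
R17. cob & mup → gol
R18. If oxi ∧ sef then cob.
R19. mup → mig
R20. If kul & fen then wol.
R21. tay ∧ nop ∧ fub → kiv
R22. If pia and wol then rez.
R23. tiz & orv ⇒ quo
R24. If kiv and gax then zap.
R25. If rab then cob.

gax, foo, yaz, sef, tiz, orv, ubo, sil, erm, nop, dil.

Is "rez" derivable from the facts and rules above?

Yes

irk  (by R1: foo, sil)
lum  (by R2: gax)
hux  (by R5: sil)
kul  (by R6: ubo, yaz)
fub  (by R7: irk, hux)
oxi  (by R8: lum, yaz)
mup  (by R14: kul)
cob  (by R18: oxi, sef)
quo  (by R23: tiz, orv)
tay  (by R11: quo)
gol  (by R17: cob, mup)
kiv  (by R21: tay, nop, fub)
zap  (by R24: kiv, gax)
pia  (by R4: zap, ubo)
wol  (by R9: gol)
rez  (by R22: pia, wol)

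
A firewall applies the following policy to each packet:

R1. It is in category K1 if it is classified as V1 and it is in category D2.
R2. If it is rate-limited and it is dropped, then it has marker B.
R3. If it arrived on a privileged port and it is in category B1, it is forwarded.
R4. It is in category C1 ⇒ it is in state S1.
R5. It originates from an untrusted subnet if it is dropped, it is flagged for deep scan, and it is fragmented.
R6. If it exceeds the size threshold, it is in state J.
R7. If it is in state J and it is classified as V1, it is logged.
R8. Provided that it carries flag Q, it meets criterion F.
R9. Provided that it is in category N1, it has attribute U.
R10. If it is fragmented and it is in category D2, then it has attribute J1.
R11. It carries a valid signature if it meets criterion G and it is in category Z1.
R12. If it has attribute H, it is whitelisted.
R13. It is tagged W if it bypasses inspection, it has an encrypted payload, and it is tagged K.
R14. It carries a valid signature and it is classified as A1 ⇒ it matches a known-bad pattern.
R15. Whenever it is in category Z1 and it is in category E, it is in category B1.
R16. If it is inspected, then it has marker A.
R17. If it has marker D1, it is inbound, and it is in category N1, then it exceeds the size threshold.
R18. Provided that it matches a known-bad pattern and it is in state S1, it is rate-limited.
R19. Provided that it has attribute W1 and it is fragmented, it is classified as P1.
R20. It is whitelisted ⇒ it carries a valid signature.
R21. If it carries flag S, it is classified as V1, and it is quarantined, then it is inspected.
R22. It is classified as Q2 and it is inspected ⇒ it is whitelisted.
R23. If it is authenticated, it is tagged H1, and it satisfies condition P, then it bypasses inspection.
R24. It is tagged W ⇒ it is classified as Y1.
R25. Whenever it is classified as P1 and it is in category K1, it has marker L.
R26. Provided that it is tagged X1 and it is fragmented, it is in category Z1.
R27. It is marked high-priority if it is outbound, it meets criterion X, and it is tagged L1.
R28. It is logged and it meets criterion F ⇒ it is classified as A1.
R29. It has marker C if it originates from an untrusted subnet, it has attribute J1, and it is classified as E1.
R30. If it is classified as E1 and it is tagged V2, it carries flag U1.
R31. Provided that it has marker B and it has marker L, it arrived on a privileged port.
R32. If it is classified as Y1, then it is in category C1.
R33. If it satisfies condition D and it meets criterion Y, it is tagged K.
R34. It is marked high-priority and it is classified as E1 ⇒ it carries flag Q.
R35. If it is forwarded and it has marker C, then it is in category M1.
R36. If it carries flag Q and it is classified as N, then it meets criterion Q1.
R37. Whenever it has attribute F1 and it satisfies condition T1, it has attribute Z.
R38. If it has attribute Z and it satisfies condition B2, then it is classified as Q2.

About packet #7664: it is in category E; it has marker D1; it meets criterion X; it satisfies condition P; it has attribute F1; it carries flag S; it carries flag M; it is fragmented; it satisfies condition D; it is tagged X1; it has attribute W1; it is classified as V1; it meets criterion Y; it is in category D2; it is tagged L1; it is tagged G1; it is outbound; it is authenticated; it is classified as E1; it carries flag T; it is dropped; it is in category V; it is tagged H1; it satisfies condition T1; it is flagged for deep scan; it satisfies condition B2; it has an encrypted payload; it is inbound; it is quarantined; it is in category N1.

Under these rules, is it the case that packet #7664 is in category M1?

Yes

By R1 (it is classified as V1, it is in category D2): it is in category K1.
By R5 (it is dropped, it is flagged for deep scan, it is fragmented): it originates from an untrusted subnet.
By R10 (it is fragmented, it is in category D2): it has attribute J1.
By R17 (it has marker D1, it is inbound, it is in category N1): it exceeds the size threshold.
By R19 (it has attribute W1, it is fragmented): it is classified as P1.
By R21 (it carries flag S, it is classified as V1, it is quarantined): it is inspected.
By R23 (it is authenticated, it is tagged H1, it satisfies condition P): it bypasses inspection.
By R25 (it is classified as P1, it is in category K1): it has marker L.
By R26 (it is tagged X1, it is fragmented): it is in category Z1.
By R27 (it is outbound, it meets criterion X, it is tagged L1): it is marked high-priority.
By R29 (it originates from an untrusted subnet, it has attribute J1, it is classified as E1): it has marker C.
By R33 (it satisfies condition D, it meets criterion Y): it is tagged K.
By R34 (it is marked high-priority, it is classified as E1): it carries flag Q.
By R37 (it has attribute F1, it satisfies condition T1): it has attribute Z.
By R38 (it has attribute Z, it satisfies condition B2): it is classified as Q2.
By R6 (it exceeds the size threshold): it is in state J.
By R7 (it is in state J, it is classified as V1): it is logged.
By R8 (it carries flag Q): it meets criterion F.
By R13 (it bypasses inspection, it has an encrypted payload, it is tagged K): it is tagged W.
By R15 (it is in category Z1, it is in category E): it is in category B1.
By R22 (it is classified as Q2, it is inspected): it is whitelisted.
By R24 (it is tagged W): it is classified as Y1.
By R28 (it is logged, it meets criterion F): it is classified as A1.
By R32 (it is classified as Y1): it is in category C1.
By R4 (it is in category C1): it is in state S1.
By R20 (it is whitelisted): it carries a valid signature.
By R14 (it carries a valid signature, it is classified as A1): it matches a known-bad pattern.
By R18 (it matches a known-bad pattern, it is in state S1): it is rate-limited.
By R2 (it is rate-limited, it is dropped): it has marker B.
By R31 (it has marker B, it has marker L): it arrived on a privileged port.
By R3 (it arrived on a privileged port, it is in category B1): it is forwarded.
By R35 (it is forwarded, it has marker C): it is in category M1.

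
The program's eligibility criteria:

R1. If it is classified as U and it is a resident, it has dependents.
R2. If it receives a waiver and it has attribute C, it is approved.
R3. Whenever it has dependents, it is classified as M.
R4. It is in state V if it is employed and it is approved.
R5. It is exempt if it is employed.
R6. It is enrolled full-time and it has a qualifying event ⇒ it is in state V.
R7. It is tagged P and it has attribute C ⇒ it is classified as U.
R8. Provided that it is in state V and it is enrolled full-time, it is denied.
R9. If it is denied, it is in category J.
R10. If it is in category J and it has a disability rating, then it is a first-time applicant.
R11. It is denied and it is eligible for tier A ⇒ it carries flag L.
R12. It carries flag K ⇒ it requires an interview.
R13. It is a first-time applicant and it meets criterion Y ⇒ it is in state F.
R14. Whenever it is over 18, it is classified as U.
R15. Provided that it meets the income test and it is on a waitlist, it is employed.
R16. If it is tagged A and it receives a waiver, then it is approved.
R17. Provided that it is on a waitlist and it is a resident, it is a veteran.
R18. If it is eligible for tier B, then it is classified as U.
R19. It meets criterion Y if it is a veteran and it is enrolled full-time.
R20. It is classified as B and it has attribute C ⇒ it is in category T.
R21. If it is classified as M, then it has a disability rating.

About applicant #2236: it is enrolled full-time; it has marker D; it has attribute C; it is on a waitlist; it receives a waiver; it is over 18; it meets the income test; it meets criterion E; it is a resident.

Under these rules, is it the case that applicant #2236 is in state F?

By R2 (it receives a waiver, it has attribute C): it is approved.
By R14 (it is over 18): it is classified as U.
By R15 (it meets the income test, it is on a waitlist): it is employed.
By R17 (it is on a waitlist, it is a resident): it is a veteran.
By R19 (it is a veteran, it is enrolled full-time): it meets criterion Y.
By R1 (it is classified as U, it is a resident): it has dependents.
By R3 (it has dependents): it is classified as M.
By R4 (it is employed, it is approved): it is in state V.
By R8 (it is in state V, it is enrolled full-time): it is denied.
By R9 (it is denied): it is in category J.
By R21 (it is classified as M): it has a disability rating.
By R10 (it is in category J, it has a disability rating): it is a first-time applicant.
By R13 (it is a first-time applicant, it meets criterion Y): it is in state F.

Yes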